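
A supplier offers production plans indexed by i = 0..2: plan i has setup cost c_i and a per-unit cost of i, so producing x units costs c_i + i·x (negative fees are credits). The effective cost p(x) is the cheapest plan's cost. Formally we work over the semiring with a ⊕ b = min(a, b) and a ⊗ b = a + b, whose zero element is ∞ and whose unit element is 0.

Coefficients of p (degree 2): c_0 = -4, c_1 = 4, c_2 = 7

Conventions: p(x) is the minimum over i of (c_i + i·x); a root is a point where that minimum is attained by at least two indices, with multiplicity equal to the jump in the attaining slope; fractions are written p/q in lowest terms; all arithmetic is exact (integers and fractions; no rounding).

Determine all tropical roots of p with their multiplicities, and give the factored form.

hull edge (i=0, c=-4) to (i=2, c=7): slope 11/2, span 2
Factored form: p(x) = 7 ⊗ (x ⊕ (-11/2)) ⊗ (x ⊕ (-11/2))
Answer: roots = -11/2 (mult 2)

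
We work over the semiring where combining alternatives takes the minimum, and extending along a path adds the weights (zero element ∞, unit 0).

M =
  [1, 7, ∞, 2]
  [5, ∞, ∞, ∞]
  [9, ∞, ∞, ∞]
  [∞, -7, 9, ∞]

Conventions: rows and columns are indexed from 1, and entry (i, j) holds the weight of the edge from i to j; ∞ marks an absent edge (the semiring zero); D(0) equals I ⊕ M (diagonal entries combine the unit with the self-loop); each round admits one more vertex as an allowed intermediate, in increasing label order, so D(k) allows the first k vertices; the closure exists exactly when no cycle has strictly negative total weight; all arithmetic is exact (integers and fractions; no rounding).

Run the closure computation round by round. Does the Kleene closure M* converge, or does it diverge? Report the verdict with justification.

D(0):
  [0, 7, ∞, 2]
  [5, 0, ∞, ∞]
  [9, ∞, 0, ∞]
  [∞, -7, 9, 0]
D(1):
  [0, 7, ∞, 2]
  [5, 0, ∞, 7]
  [9, 16, 0, 11]
  [∞, -7, 9, 0]
D(2):
  [0, 7, ∞, 2]
  [5, 0, ∞, 7]
  [9, 16, 0, 11]
  [-2, -7, 9, 0]
D(3):
  [0, 7, ∞, 2]
  [5, 0, ∞, 7]
  [9, 16, 0, 11]
  [-2, -7, 9, 0]
D(4):
  [0, -5, 11, 2]
  [5, 0, 16, 7]
  [9, 4, 0, 11]
  [-2, -7, 9, 0]
Key observation: every diagonal entry stays at the unit through all rounds, so no improving cycle exists.
Answer: CONVERGES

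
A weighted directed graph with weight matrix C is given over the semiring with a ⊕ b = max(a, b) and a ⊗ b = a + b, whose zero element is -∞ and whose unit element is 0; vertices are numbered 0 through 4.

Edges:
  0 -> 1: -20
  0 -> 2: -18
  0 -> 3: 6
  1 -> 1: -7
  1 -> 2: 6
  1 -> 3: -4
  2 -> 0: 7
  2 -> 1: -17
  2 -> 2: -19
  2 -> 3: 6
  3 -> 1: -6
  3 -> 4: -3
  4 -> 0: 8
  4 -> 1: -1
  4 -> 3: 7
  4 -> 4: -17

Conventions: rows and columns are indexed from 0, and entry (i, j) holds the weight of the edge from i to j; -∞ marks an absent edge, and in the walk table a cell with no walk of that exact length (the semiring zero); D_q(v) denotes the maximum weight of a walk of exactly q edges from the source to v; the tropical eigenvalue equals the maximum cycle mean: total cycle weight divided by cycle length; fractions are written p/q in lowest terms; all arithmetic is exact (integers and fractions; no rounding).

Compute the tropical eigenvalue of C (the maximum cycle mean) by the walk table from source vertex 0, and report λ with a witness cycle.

q=0: [0, -∞, -∞, -∞, -∞]
q=1: [-∞, -20, -18, 6, -∞]
q=2: [-11, 0, -14, -12, 3]
q=3: [11, 2, 6, 10, -14]
q=4: [13, 4, 8, 17, 7]
q=5: [15, 11, 10, 19, 14]
Optimal cycle mean attained by: cycle 0->3->4->0, total 6 + (-3) + 8, length 3.
Answer: λ = 11/3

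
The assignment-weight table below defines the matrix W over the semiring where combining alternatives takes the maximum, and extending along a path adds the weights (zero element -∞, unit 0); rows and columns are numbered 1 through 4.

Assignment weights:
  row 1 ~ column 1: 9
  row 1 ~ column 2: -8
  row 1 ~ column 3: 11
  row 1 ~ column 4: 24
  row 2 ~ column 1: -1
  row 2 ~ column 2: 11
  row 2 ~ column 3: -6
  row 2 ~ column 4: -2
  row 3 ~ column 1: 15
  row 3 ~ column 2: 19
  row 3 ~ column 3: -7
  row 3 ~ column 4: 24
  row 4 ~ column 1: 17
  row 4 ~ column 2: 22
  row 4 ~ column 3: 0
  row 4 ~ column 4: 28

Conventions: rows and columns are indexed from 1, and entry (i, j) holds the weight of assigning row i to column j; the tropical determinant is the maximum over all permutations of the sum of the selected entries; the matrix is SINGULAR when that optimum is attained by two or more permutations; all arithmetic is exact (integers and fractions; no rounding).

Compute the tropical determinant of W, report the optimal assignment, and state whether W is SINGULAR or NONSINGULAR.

σ = (1, 2, 3, 4): 9 + 11 + (-7) + 28 = 41
σ = (1, 2, 4, 3): 9 + 11 + 24 + 0 = 44
σ = (1, 3, 2, 4): 9 + (-6) + 19 + 28 = 50
σ = (1, 3, 4, 2): 9 + (-6) + 24 + 22 = 49
σ = (1, 4, 2, 3): 9 + (-2) + 19 + 0 = 26
σ = (1, 4, 3, 2): 9 + (-2) + (-7) + 22 = 22
σ = (2, 1, 3, 4): (-8) + (-1) + (-7) + 28 = 12
σ = (2, 1, 4, 3): (-8) + (-1) + 24 + 0 = 15
σ = (2, 3, 1, 4): (-8) + (-6) + 15 + 28 = 29
σ = (2, 3, 4, 1): (-8) + (-6) + 24 + 17 = 27
σ = (2, 4, 1, 3): (-8) + (-2) + 15 + 0 = 5
σ = (2, 4, 3, 1): (-8) + (-2) + (-7) + 17 = 0
σ = (3, 1, 2, 4): 11 + (-1) + 19 + 28 = 57
σ = (3, 1, 4, 2): 11 + (-1) + 24 + 22 = 56
σ = (3, 2, 1, 4): 11 + 11 + 15 + 28 = 65
σ = (3, 2, 4, 1): 11 + 11 + 24 + 17 = 63
σ = (3, 4, 1, 2): 11 + (-2) + 15 + 22 = 46
σ = (3, 4, 2, 1): 11 + (-2) + 19 + 17 = 45
σ = (4, 1, 2, 3): 24 + (-1) + 19 + 0 = 42
σ = (4, 1, 3, 2): 24 + (-1) + (-7) + 22 = 38
σ = (4, 2, 1, 3): 24 + 11 + 15 + 0 = 50
σ = (4, 2, 3, 1): 24 + 11 + (-7) + 17 = 45
σ = (4, 3, 1, 2): 24 + (-6) + 15 + 22 = 55
σ = (4, 3, 2, 1): 24 + (-6) + 19 + 17 = 54
Optimal value attained by: σ = (3, 2, 1, 4).
Answer: det⊕(W) = 65; verdict: NONSINGULAR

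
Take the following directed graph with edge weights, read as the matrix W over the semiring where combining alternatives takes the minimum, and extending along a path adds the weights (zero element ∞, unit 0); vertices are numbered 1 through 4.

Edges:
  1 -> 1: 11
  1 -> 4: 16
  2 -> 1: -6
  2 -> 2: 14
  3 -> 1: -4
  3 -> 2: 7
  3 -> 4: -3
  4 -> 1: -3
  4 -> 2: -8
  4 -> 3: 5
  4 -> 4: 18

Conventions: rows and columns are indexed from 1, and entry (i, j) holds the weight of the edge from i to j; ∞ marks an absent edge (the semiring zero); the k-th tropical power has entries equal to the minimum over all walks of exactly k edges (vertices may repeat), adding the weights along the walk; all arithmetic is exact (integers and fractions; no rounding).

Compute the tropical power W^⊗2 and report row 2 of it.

W^⊗2:
  [13, 8, 21, 27]
  [5, 28, ∞, 10]
  [-6, -11, 2, 12]
  [-14, 6, 23, 2]
Answer: row 2 of W^⊗2 = [5, 28, ∞, 10]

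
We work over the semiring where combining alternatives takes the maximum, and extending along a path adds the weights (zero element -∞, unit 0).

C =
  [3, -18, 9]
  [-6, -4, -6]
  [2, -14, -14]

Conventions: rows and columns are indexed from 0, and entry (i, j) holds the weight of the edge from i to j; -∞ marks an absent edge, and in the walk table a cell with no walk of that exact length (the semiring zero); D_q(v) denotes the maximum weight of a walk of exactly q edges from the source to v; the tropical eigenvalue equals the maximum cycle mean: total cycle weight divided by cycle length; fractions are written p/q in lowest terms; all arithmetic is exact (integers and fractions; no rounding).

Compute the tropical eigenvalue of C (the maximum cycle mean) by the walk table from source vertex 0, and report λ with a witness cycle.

q=0: [0, -∞, -∞]
q=1: [3, -18, 9]
q=2: [11, -5, 12]
q=3: [14, -2, 20]
Optimal cycle mean attained by: cycle 0->2->0, total 9 + 2, length 2.
Answer: λ = 11/2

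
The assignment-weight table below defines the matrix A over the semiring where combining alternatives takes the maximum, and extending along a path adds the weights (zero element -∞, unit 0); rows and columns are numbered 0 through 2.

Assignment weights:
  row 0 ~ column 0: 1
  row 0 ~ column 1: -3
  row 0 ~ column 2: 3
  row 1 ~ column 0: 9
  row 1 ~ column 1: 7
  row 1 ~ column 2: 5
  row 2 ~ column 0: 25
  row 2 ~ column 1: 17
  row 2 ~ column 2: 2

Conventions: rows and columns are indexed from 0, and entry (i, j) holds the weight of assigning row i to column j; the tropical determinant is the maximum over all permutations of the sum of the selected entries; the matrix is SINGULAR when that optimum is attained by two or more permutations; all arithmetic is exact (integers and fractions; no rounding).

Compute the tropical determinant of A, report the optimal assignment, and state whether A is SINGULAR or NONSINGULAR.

σ = (0, 1, 2): 1 + 7 + 2 = 10
σ = (0, 2, 1): 1 + 5 + 17 = 23
σ = (1, 0, 2): (-3) + 9 + 2 = 8
σ = (1, 2, 0): (-3) + 5 + 25 = 27
σ = (2, 0, 1): 3 + 9 + 17 = 29
σ = (2, 1, 0): 3 + 7 + 25 = 35
Optimal value attained by: σ = (2, 1, 0).
Answer: det⊕(A) = 35; verdict: NONSINGULAR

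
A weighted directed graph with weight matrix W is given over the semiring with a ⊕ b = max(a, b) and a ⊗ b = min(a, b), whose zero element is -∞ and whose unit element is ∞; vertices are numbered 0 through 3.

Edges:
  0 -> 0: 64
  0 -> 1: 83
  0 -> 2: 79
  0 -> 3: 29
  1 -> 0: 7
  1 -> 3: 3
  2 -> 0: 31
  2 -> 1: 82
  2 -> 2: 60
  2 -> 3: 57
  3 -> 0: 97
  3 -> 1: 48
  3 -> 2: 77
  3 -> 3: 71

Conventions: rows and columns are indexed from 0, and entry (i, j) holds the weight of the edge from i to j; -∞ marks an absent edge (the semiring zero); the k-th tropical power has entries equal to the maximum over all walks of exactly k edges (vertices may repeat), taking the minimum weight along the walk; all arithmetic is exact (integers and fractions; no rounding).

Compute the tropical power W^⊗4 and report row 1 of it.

W^⊗2:
  [64, 79, 64, 57]
  [7, 7, 7, 7]
  [57, 60, 60, 57]
  [71, 83, 79, 71]
W^⊗3:
  [64, 64, 64, 57]
  [7, 7, 7, 7]
  [57, 60, 60, 57]
  [71, 79, 71, 71]
W^⊗4:
  [64, 64, 64, 57]
  [7, 7, 7, 7]
  [57, 60, 60, 57]
  [71, 71, 71, 71]
Answer: row 1 of W^⊗4 = [7, 7, 7, 7]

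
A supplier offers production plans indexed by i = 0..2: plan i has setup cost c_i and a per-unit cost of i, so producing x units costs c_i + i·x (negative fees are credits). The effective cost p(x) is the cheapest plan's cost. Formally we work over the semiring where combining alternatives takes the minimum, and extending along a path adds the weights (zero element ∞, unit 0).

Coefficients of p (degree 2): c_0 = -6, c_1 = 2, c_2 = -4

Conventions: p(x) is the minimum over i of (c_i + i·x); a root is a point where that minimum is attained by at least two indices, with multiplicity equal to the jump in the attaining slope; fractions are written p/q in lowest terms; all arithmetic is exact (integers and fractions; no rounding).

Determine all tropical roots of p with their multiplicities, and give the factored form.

hull edge (i=0, c=-6) to (i=2, c=-4): slope 1, span 2
Factored form: p(x) = -4 ⊗ (x ⊕ (-1)) ⊗ (x ⊕ (-1))
Answer: roots = -1 (mult 2)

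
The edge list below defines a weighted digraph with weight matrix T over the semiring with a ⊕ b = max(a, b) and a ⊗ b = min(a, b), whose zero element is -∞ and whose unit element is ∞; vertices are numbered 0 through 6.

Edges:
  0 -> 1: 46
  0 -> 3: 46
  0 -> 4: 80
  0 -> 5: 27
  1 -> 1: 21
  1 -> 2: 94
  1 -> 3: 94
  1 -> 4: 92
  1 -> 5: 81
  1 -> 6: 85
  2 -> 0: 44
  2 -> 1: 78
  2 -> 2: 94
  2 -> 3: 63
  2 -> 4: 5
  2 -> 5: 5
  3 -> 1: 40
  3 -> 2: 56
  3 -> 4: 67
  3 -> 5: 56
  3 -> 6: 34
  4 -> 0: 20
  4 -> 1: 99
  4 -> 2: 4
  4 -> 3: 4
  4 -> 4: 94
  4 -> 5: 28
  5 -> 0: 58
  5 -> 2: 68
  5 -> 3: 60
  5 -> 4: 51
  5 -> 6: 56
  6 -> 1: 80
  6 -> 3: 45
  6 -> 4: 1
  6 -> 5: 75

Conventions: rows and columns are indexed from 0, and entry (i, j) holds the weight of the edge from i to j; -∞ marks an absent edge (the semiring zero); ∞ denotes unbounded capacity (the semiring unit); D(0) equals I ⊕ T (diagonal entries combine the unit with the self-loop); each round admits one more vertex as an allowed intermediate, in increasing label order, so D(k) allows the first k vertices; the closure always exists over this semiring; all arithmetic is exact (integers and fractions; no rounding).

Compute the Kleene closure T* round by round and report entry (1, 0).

D(0):
  [∞, 46, -∞, 46, 80, 27, -∞]
  [-∞, ∞, 94, 94, 92, 81, 85]
  [44, 78, ∞, 63, 5, 5, -∞]
  [-∞, 40, 56, ∞, 67, 56, 34]
  [20, 99, 4, 4, ∞, 28, -∞]
  [58, -∞, 68, 60, 51, ∞, 56]
  [-∞, 80, -∞, 45, 1, 75, ∞]
D(1):
  [∞, 46, -∞, 46, 80, 27, -∞]
  [-∞, ∞, 94, 94, 92, 81, 85]
  [44, 78, ∞, 63, 44, 27, -∞]
  [-∞, 40, 56, ∞, 67, 56, 34]
  [20, 99, 4, 20, ∞, 28, -∞]
  [58, 46, 68, 60, 58, ∞, 56]
  [-∞, 80, -∞, 45, 1, 75, ∞]
D(2):
  [∞, 46, 46, 46, 80, 46, 46]
  [-∞, ∞, 94, 94, 92, 81, 85]
  [44, 78, ∞, 78, 78, 78, 78]
  [-∞, 40, 56, ∞, 67, 56, 40]
  [20, 99, 94, 94, ∞, 81, 85]
  [58, 46, 68, 60, 58, ∞, 56]
  [-∞, 80, 80, 80, 80, 80, ∞]
D(3):
  [∞, 46, 46, 46, 80, 46, 46]
  [44, ∞, 94, 94, 92, 81, 85]
  [44, 78, ∞, 78, 78, 78, 78]
  [44, 56, 56, ∞, 67, 56, 56]
  [44, 99, 94, 94, ∞, 81, 85]
  [58, 68, 68, 68, 68, ∞, 68]
  [44, 80, 80, 80, 80, 80, ∞]
D(4):
  [∞, 46, 46, 46, 80, 46, 46]
  [44, ∞, 94, 94, 92, 81, 85]
  [44, 78, ∞, 78, 78, 78, 78]
  [44, 56, 56, ∞, 67, 56, 56]
  [44, 99, 94, 94, ∞, 81, 85]
  [58, 68, 68, 68, 68, ∞, 68]
  [44, 80, 80, 80, 80, 80, ∞]
D(5):
  [∞, 80, 80, 80, 80, 80, 80]
  [44, ∞, 94, 94, 92, 81, 85]
  [44, 78, ∞, 78, 78, 78, 78]
  [44, 67, 67, ∞, 67, 67, 67]
  [44, 99, 94, 94, ∞, 81, 85]
  [58, 68, 68, 68, 68, ∞, 68]
  [44, 80, 80, 80, 80, 80, ∞]
D(6):
  [∞, 80, 80, 80, 80, 80, 80]
  [58, ∞, 94, 94, 92, 81, 85]
  [58, 78, ∞, 78, 78, 78, 78]
  [58, 67, 67, ∞, 67, 67, 67]
  [58, 99, 94, 94, ∞, 81, 85]
  [58, 68, 68, 68, 68, ∞, 68]
  [58, 80, 80, 80, 80, 80, ∞]
D(7):
  [∞, 80, 80, 80, 80, 80, 80]
  [58, ∞, 94, 94, 92, 81, 85]
  [58, 78, ∞, 78, 78, 78, 78]
  [58, 67, 67, ∞, 67, 67, 67]
  [58, 99, 94, 94, ∞, 81, 85]
  [58, 68, 68, 68, 68, ∞, 68]
  [58, 80, 80, 80, 80, 80, ∞]
Answer: T*[1][0] = 58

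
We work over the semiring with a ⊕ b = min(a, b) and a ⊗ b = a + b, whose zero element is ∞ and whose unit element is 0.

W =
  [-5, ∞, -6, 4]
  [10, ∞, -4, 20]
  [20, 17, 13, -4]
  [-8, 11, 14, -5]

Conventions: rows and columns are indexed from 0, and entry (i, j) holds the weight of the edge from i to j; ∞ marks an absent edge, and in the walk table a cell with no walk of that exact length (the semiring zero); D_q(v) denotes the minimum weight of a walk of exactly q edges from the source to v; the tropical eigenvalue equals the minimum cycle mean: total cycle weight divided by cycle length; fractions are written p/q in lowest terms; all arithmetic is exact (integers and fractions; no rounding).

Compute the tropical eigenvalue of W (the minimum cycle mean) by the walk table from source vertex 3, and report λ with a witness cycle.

q=0: [∞, ∞, ∞, 0]
q=1: [-8, 11, 14, -5]
q=2: [-13, 6, -14, -10]
q=3: [-18, 1, -19, -18]
q=4: [-26, -7, -24, -23]
Optimal cycle mean attained by: cycle 0->2->3->0, total (-6) + (-4) + (-8), length 3.
Answer: λ = -6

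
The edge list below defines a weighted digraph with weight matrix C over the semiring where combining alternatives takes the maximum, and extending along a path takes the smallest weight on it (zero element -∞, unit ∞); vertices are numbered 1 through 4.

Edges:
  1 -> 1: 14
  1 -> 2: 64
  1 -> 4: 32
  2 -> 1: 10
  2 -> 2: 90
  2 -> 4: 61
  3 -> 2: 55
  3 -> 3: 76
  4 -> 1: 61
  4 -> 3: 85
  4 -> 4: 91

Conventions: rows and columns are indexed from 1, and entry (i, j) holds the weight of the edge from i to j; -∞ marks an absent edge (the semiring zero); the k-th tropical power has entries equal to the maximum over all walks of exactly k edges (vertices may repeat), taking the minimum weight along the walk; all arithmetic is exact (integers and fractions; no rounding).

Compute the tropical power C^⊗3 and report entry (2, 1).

C^⊗2:
  [32, 64, 32, 61]
  [61, 90, 61, 61]
  [10, 55, 76, 55]
  [61, 61, 85, 91]
C^⊗3:
  [61, 64, 61, 61]
  [61, 90, 61, 61]
  [55, 55, 76, 55]
  [61, 61, 85, 91]
Key observation: the optimum is the walk 2->2->4->1, with weight 90 min 61 min 61 = 61.
Optimal value attained by: walk 2->2->4->1.
Answer: (C^⊗3)[2][1] = 61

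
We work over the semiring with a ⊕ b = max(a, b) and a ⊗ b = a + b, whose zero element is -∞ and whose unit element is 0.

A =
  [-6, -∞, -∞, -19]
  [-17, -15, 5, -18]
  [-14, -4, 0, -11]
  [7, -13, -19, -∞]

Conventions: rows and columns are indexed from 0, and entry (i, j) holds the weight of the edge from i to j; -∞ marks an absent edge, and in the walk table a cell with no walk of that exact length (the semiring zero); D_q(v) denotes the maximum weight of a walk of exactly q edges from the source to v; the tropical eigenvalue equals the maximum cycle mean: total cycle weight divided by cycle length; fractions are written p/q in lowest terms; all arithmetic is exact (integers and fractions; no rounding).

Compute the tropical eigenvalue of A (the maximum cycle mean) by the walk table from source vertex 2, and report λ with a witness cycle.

q=0: [-∞, -∞, 0, -∞]
q=1: [-14, -4, 0, -11]
q=2: [-4, -4, 1, -11]
q=3: [-4, -3, 1, -10]
q=4: [-3, -3, 2, -10]
Optimal cycle mean attained by: cycle 1->2->1, total 5 + (-4), length 2.
Answer: λ = 1/2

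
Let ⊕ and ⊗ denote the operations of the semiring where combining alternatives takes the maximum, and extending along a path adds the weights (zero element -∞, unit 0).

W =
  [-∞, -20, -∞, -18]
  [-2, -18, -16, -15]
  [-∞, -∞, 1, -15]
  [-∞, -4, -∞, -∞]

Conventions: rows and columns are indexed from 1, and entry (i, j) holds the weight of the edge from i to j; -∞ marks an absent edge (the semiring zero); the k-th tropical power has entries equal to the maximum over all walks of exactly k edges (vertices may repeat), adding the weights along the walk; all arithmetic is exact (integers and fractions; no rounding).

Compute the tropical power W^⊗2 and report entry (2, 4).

W^⊗2:
  [-22, -22, -36, -35]
  [-20, -19, -15, -20]
  [-∞, -19, 2, -14]
  [-6, -22, -20, -19]
Key observation: the optimum is the walk 2->1->4, with weight (-2) + (-18) = -20.
Optimal value attained by: walk 2->1->4.
Answer: (W^⊗2)[2][4] = -20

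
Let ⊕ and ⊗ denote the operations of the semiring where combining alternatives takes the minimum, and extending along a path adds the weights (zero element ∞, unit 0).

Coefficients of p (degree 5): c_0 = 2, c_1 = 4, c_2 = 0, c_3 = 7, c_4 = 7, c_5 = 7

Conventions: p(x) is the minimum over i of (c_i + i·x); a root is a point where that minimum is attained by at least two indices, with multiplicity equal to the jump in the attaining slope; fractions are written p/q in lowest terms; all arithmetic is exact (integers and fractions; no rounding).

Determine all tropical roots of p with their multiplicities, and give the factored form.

hull edge (i=0, c=2) to (i=2, c=0): slope -1, span 2
hull edge (i=2, c=0) to (i=5, c=7): slope 7/3, span 3
Factored form: p(x) = 7 ⊗ (x ⊕ (-7/3)) ⊗ (x ⊕ (-7/3)) ⊗ (x ⊕ (-7/3)) ⊗ (x ⊕ 1) ⊗ (x ⊕ 1)
Answer: roots = -7/3 (mult 3), 1 (mult 2)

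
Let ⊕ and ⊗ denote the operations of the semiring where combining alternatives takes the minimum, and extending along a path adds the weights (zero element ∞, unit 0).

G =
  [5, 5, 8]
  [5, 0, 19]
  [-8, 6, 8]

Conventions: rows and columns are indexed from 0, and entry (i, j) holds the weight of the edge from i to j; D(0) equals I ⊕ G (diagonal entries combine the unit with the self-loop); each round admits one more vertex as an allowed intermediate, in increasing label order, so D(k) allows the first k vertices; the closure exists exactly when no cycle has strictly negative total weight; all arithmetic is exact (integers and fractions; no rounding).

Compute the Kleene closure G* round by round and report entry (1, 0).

D(0):
  [0, 5, 8]
  [5, 0, 19]
  [-8, 6, 0]
D(1):
  [0, 5, 8]
  [5, 0, 13]
  [-8, -3, 0]
D(2):
  [0, 5, 8]
  [5, 0, 13]
  [-8, -3, 0]
D(3):
  [0, 5, 8]
  [5, 0, 13]
  [-8, -3, 0]
Answer: G*[1][0] = 5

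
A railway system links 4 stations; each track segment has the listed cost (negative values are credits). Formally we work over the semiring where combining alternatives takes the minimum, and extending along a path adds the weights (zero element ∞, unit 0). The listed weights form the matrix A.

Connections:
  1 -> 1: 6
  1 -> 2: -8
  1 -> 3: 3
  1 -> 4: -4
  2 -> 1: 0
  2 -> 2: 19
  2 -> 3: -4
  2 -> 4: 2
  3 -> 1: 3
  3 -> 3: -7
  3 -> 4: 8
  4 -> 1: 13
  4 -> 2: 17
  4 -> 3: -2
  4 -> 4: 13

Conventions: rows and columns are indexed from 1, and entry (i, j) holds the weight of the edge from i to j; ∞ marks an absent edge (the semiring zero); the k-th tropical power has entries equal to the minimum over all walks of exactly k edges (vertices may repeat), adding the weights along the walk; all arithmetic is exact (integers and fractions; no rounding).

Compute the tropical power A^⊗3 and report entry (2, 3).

A^⊗2:
  [-8, -2, -12, -6]
  [-1, -8, -11, -4]
  [-4, -5, -14, -1]
  [1, 5, -9, 6]
A^⊗3:
  [-9, -16, -19, -12]
  [-8, -9, -18, -6]
  [-11, -12, -21, -8]
  [-6, -7, -16, -3]
Key observation: the optimum is the walk 2->3->3->3, with weight (-4) + (-7) + (-7) = -18.
Optimal value attained by: walk 2->3->3->3.
Answer: (A^⊗3)[2][3] = -18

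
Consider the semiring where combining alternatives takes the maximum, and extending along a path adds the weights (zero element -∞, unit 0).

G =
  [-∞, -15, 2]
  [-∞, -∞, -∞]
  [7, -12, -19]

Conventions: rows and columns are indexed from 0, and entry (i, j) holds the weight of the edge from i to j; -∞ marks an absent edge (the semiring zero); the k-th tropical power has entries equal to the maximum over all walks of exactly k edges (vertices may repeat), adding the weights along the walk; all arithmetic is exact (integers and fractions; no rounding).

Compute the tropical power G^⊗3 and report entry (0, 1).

G^⊗2:
  [9, -10, -17]
  [-∞, -∞, -∞]
  [-12, -8, 9]
G^⊗3:
  [-10, -6, 11]
  [-∞, -∞, -∞]
  [16, -3, -10]
Key observation: the optimum is the walk 0->2->0->1, with weight 2 + 7 + (-15) = -6.
Optimal value attained by: walk 0->2->0->1.
Answer: (G^⊗3)[0][1] = -6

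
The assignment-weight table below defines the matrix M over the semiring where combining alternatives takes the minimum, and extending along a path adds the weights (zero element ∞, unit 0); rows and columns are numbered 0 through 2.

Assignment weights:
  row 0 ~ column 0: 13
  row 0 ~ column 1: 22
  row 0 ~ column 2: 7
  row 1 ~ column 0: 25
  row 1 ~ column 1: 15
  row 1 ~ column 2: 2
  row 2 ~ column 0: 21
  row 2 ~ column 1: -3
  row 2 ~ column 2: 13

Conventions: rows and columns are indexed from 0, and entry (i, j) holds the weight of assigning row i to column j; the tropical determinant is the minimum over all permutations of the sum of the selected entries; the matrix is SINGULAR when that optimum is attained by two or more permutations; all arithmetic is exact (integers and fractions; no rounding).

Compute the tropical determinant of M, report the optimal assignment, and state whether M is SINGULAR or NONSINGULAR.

σ = (0, 1, 2): 13 + 15 + 13 = 41
σ = (0, 2, 1): 13 + 2 + (-3) = 12
σ = (1, 0, 2): 22 + 25 + 13 = 60
σ = (1, 2, 0): 22 + 2 + 21 = 45
σ = (2, 0, 1): 7 + 25 + (-3) = 29
σ = (2, 1, 0): 7 + 15 + 21 = 43
Optimal value attained by: σ = (0, 2, 1).
Answer: det⊕(M) = 12; verdict: NONSINGULAR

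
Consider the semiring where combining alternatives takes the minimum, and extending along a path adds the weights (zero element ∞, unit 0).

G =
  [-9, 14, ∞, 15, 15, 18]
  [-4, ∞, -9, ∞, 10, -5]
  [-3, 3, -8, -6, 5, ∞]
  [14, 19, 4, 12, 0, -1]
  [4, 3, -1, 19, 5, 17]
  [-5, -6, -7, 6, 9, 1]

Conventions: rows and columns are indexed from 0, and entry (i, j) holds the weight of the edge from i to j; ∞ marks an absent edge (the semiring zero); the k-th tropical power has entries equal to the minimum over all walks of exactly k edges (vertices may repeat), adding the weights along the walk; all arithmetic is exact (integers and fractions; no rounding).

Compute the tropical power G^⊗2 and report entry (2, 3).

G^⊗2:
  [-18, 5, 5, 6, 6, 9]
  [-13, -11, -17, -15, -4, -4]
  [-12, -5, -16, -14, -6, -7]
  [-6, -7, -8, -2, 5, 0]
  [-5, 2, -9, -7, 4, -2]
  [-14, -5, -15, -13, -2, -11]
Key observation: the optimum is the walk 2->2->3, with weight (-8) + (-6) = -14.
Optimal value attained by: walk 2->2->3.
Answer: (G^⊗2)[2][3] = -14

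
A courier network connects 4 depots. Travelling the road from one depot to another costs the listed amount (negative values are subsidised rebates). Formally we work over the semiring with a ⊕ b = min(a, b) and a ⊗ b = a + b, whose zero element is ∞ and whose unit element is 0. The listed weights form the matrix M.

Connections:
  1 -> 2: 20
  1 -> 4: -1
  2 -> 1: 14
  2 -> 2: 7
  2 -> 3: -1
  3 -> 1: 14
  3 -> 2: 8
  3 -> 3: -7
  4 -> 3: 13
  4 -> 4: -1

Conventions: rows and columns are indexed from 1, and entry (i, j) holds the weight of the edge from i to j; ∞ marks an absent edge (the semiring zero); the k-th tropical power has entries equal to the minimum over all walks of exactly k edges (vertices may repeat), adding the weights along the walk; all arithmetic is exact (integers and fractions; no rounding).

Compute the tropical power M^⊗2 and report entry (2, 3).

M^⊗2:
  [34, 27, 12, -2]
  [13, 7, -8, 13]
  [7, 1, -14, 13]
  [27, 21, 6, -2]
Key observation: the optimum is the walk 2->3->3, with weight (-1) + (-7) = -8.
Optimal value attained by: walk 2->3->3.
Answer: (M^⊗2)[2][3] = -8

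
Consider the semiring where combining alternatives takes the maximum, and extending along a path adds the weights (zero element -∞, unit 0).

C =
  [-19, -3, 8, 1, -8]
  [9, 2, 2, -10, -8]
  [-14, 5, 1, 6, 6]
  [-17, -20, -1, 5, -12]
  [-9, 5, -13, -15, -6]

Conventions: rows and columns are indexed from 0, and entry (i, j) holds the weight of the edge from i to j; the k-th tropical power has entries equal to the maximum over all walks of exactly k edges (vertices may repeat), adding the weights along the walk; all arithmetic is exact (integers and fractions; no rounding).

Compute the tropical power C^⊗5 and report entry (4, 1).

C^⊗2:
  [6, 13, 9, 14, 14]
  [11, 7, 17, 10, 8]
  [14, 11, 7, 11, 7]
  [-11, 4, 4, 10, 5]
  [14, 7, 7, -5, -3]
C^⊗3:
  [22, 19, 15, 19, 15]
  [16, 22, 19, 23, 23]
  [20, 13, 22, 16, 13]
  [13, 10, 9, 15, 10]
  [16, 12, 22, 15, 13]
C^⊗4:
  [28, 21, 30, 24, 21]
  [31, 28, 24, 28, 25]
  [22, 27, 28, 28, 28]
  [19, 15, 21, 20, 15]
  [21, 27, 24, 28, 28]
C^⊗5:
  [30, 35, 36, 36, 36]
  [37, 30, 39, 33, 30]
  [36, 33, 30, 34, 34]
  [24, 26, 27, 27, 27]
  [36, 33, 29, 33, 30]
Key observation: the optimum is the walk 4->1->0->2->4->1, with weight 5 + 9 + 8 + 6 + 5 = 33.
Optimal value attained by: walk 4->1->0->2->4->1.
Answer: (C^⊗5)[4][1] = 33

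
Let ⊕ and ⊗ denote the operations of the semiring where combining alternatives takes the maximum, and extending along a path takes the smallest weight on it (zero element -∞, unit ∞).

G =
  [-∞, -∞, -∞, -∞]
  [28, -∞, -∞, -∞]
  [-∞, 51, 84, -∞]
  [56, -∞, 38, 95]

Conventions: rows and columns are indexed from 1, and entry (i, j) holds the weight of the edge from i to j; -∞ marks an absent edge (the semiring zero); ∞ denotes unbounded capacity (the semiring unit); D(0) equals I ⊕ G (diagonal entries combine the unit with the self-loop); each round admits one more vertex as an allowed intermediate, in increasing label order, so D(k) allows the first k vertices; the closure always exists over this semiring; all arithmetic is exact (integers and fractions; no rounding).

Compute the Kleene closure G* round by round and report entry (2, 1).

D(0):
  [∞, -∞, -∞, -∞]
  [28, ∞, -∞, -∞]
  [-∞, 51, ∞, -∞]
  [56, -∞, 38, ∞]
D(1):
  [∞, -∞, -∞, -∞]
  [28, ∞, -∞, -∞]
  [-∞, 51, ∞, -∞]
  [56, -∞, 38, ∞]
D(2):
  [∞, -∞, -∞, -∞]
  [28, ∞, -∞, -∞]
  [28, 51, ∞, -∞]
  [56, -∞, 38, ∞]
D(3):
  [∞, -∞, -∞, -∞]
  [28, ∞, -∞, -∞]
  [28, 51, ∞, -∞]
  [56, 38, 38, ∞]
D(4):
  [∞, -∞, -∞, -∞]
  [28, ∞, -∞, -∞]
  [28, 51, ∞, -∞]
  [56, 38, 38, ∞]
Answer: G*[2][1] = 28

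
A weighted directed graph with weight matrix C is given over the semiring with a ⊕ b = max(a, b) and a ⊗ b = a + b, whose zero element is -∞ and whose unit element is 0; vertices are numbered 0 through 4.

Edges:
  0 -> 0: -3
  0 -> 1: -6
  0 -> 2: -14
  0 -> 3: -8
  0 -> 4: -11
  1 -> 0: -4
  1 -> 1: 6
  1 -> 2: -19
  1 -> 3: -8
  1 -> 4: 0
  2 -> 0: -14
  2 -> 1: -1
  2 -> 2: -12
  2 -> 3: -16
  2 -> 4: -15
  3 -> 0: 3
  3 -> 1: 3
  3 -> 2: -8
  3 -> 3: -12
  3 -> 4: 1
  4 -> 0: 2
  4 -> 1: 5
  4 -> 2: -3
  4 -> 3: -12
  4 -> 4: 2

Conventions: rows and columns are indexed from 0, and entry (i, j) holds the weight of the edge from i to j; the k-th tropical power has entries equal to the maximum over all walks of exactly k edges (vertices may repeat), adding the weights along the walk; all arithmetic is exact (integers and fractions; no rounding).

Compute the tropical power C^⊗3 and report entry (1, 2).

C^⊗2:
  [-5, 0, -14, -11, -6]
  [2, 12, -3, -2, 6]
  [-5, 5, -18, -9, -1]
  [3, 9, -2, -5, 3]
  [4, 11, -1, -3, 5]
C^⊗3:
  [-4, 6, -9, -8, 0]
  [8, 18, 3, 4, 12]
  [1, 11, -4, -3, 5]
  [5, 15, 0, 1, 9]
  [7, 17, 2, 3, 11]
Key observation: the optimum is the walk 1->1->4->2, with weight 6 + 0 + (-3) = 3.
Optimal value attained by: walk 1->1->4->2.
Answer: (C^⊗3)[1][2] = 3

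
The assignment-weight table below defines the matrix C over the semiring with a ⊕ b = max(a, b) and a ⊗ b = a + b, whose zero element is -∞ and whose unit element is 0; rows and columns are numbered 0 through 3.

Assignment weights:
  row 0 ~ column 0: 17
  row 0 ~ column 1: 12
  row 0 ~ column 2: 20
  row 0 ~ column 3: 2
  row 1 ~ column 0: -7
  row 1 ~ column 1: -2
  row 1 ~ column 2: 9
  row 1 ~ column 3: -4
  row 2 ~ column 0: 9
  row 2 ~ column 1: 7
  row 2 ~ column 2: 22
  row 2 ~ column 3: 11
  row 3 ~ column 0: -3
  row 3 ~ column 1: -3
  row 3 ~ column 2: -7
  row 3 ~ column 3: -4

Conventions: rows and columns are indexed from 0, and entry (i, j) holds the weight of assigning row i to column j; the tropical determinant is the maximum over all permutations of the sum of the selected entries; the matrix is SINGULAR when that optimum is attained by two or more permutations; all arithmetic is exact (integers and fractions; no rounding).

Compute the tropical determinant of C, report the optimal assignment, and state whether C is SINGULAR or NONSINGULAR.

σ = (0, 1, 2, 3): 17 + (-2) + 22 + (-4) = 33
σ = (0, 1, 3, 2): 17 + (-2) + 11 + (-7) = 19
σ = (0, 2, 1, 3): 17 + 9 + 7 + (-4) = 29
σ = (0, 2, 3, 1): 17 + 9 + 11 + (-3) = 34
σ = (0, 3, 1, 2): 17 + (-4) + 7 + (-7) = 13
σ = (0, 3, 2, 1): 17 + (-4) + 22 + (-3) = 32
σ = (1, 0, 2, 3): 12 + (-7) + 22 + (-4) = 23
σ = (1, 0, 3, 2): 12 + (-7) + 11 + (-7) = 9
σ = (1, 2, 0, 3): 12 + 9 + 9 + (-4) = 26
σ = (1, 2, 3, 0): 12 + 9 + 11 + (-3) = 29
σ = (1, 3, 0, 2): 12 + (-4) + 9 + (-7) = 10
σ = (1, 3, 2, 0): 12 + (-4) + 22 + (-3) = 27
σ = (2, 0, 1, 3): 20 + (-7) + 7 + (-4) = 16
σ = (2, 0, 3, 1): 20 + (-7) + 11 + (-3) = 21
σ = (2, 1, 0, 3): 20 + (-2) + 9 + (-4) = 23
σ = (2, 1, 3, 0): 20 + (-2) + 11 + (-3) = 26
σ = (2, 3, 0, 1): 20 + (-4) + 9 + (-3) = 22
σ = (2, 3, 1, 0): 20 + (-4) + 7 + (-3) = 20
σ = (3, 0, 1, 2): 2 + (-7) + 7 + (-7) = -5
σ = (3, 0, 2, 1): 2 + (-7) + 22 + (-3) = 14
σ = (3, 1, 0, 2): 2 + (-2) + 9 + (-7) = 2
σ = (3, 1, 2, 0): 2 + (-2) + 22 + (-3) = 19
σ = (3, 2, 0, 1): 2 + 9 + 9 + (-3) = 17
σ = (3, 2, 1, 0): 2 + 9 + 7 + (-3) = 15
Optimal value attained by: σ = (0, 2, 3, 1).
Answer: det⊕(C) = 34; verdict: NONSINGULAR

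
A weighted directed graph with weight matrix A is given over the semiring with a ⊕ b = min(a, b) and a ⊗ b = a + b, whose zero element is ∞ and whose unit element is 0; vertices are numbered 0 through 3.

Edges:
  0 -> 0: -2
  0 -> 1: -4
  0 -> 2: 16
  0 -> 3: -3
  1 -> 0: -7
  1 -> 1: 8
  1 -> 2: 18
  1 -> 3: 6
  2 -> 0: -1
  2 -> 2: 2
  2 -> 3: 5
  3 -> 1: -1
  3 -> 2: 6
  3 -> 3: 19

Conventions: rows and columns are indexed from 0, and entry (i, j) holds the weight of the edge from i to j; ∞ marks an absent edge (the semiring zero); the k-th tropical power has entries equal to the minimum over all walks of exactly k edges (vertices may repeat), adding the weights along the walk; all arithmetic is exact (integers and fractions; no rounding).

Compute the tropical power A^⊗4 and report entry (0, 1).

A^⊗2:
  [-11, -6, 3, -5]
  [-9, -11, 9, -10]
  [-3, -5, 4, -4]
  [-8, 7, 8, 5]
A^⊗3:
  [-13, -15, 1, -14]
  [-18, -13, -4, -12]
  [-12, -7, 2, -6]
  [-10, -12, 8, -11]
A^⊗4:
  [-22, -17, -8, -16]
  [-20, -22, -6, -21]
  [-14, -16, 0, -15]
  [-19, -14, -5, -13]
Key observation: the optimum is the walk 0->0->1->0->1, with weight (-2) + (-4) + (-7) + (-4) = -17.
Optimal value attained by: walk 0->0->1->0->1.
Answer: (A^⊗4)[0][1] = -17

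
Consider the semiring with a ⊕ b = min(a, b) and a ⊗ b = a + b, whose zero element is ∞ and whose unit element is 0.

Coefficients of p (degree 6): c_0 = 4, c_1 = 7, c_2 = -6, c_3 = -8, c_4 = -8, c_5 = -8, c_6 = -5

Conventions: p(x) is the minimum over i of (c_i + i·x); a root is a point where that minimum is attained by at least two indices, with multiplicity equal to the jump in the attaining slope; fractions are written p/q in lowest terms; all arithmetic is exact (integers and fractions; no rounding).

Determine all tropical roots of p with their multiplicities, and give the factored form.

hull edge (i=0, c=4) to (i=2, c=-6): slope -5, span 2
hull edge (i=2, c=-6) to (i=3, c=-8): slope -2, span 1
hull edge (i=3, c=-8) to (i=5, c=-8): slope 0, span 2
hull edge (i=5, c=-8) to (i=6, c=-5): slope 3, span 1
Factored form: p(x) = -5 ⊗ (x ⊕ (-3)) ⊗ (x ⊕ 0) ⊗ (x ⊕ 0) ⊗ (x ⊕ 2) ⊗ (x ⊕ 5) ⊗ (x ⊕ 5)
Answer: roots = -3 (mult 1), 0 (mult 2), 2 (mult 1), 5 (mult 2)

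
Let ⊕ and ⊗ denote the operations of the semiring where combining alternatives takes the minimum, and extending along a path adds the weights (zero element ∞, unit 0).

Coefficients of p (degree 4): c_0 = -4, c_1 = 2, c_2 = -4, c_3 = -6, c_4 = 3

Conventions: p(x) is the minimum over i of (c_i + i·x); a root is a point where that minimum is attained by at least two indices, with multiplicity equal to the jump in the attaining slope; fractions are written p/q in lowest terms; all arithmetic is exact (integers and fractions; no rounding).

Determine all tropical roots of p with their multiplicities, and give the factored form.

hull edge (i=0, c=-4) to (i=3, c=-6): slope -2/3, span 3
hull edge (i=3, c=-6) to (i=4, c=3): slope 9, span 1
Factored form: p(x) = 3 ⊗ (x ⊕ (-9)) ⊗ (x ⊕ 2/3) ⊗ (x ⊕ 2/3) ⊗ (x ⊕ 2/3)
Answer: roots = -9 (mult 1), 2/3 (mult 3)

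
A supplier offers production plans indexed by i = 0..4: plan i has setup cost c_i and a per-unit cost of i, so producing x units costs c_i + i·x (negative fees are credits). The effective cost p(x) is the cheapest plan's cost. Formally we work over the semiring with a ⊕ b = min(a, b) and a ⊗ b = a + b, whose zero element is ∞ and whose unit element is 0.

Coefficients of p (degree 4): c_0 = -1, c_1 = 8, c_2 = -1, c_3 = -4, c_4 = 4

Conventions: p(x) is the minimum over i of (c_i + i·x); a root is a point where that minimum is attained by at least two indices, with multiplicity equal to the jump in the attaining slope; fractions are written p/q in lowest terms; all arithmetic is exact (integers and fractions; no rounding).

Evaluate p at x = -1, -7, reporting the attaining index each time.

p(-1) = min(-1+0·(-1)=-1, 8+1·(-1)=7, -1+2·(-1)=-3, -4+3·(-1)=-7, 4+4·(-1)=0) = -7 (attained by i=3)
p(-7) = min(-1+0·(-7)=-1, 8+1·(-7)=1, -1+2·(-7)=-15, -4+3·(-7)=-25, 4+4·(-7)=-24) = -25 (attained by i=3)
Answer: p(-1) = -7; p(-7) = -25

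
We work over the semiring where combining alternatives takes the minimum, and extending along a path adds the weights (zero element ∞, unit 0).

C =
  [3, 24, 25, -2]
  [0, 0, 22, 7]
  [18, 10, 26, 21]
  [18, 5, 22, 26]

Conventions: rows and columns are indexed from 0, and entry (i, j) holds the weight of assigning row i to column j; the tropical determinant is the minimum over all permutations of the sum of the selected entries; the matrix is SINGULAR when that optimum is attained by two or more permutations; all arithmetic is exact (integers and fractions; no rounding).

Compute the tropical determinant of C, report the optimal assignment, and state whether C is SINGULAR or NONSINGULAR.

σ = (0, 1, 2, 3): 3 + 0 + 26 + 26 = 55
σ = (0, 1, 3, 2): 3 + 0 + 21 + 22 = 46
σ = (0, 2, 1, 3): 3 + 22 + 10 + 26 = 61
σ = (0, 2, 3, 1): 3 + 22 + 21 + 5 = 51
σ = (0, 3, 1, 2): 3 + 7 + 10 + 22 = 42
σ = (0, 3, 2, 1): 3 + 7 + 26 + 5 = 41
σ = (1, 0, 2, 3): 24 + 0 + 26 + 26 = 76
σ = (1, 0, 3, 2): 24 + 0 + 21 + 22 = 67
σ = (1, 2, 0, 3): 24 + 22 + 18 + 26 = 90
σ = (1, 2, 3, 0): 24 + 22 + 21 + 18 = 85
σ = (1, 3, 0, 2): 24 + 7 + 18 + 22 = 71
σ = (1, 3, 2, 0): 24 + 7 + 26 + 18 = 75
σ = (2, 0, 1, 3): 25 + 0 + 10 + 26 = 61
σ = (2, 0, 3, 1): 25 + 0 + 21 + 5 = 51
σ = (2, 1, 0, 3): 25 + 0 + 18 + 26 = 69
σ = (2, 1, 3, 0): 25 + 0 + 21 + 18 = 64
σ = (2, 3, 0, 1): 25 + 7 + 18 + 5 = 55
σ = (2, 3, 1, 0): 25 + 7 + 10 + 18 = 60
σ = (3, 0, 1, 2): (-2) + 0 + 10 + 22 = 30
σ = (3, 0, 2, 1): (-2) + 0 + 26 + 5 = 29
σ = (3, 1, 0, 2): (-2) + 0 + 18 + 22 = 38
σ = (3, 1, 2, 0): (-2) + 0 + 26 + 18 = 42
σ = (3, 2, 0, 1): (-2) + 22 + 18 + 5 = 43
σ = (3, 2, 1, 0): (-2) + 22 + 10 + 18 = 48
Optimal value attained by: σ = (3, 0, 2, 1).
Answer: det⊕(C) = 29; verdict: NONSINGULAR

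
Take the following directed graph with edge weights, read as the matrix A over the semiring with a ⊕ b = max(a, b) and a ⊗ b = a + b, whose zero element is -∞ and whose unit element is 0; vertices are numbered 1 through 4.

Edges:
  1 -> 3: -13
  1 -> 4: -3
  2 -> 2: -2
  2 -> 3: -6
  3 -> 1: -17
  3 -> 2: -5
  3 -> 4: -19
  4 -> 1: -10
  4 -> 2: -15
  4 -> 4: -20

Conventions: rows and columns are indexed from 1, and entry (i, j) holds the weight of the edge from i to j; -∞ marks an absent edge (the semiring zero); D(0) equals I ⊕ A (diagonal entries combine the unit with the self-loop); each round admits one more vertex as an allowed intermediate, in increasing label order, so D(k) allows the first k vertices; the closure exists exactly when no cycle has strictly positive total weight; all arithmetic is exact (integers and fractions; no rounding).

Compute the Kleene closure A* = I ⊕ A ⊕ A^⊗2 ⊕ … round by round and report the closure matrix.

D(0):
  [0, -∞, -13, -3]
  [-∞, 0, -6, -∞]
  [-17, -5, 0, -19]
  [-10, -15, -∞, 0]
D(1):
  [0, -∞, -13, -3]
  [-∞, 0, -6, -∞]
  [-17, -5, 0, -19]
  [-10, -15, -23, 0]
D(2):
  [0, -∞, -13, -3]
  [-∞, 0, -6, -∞]
  [-17, -5, 0, -19]
  [-10, -15, -21, 0]
D(3):
  [0, -18, -13, -3]
  [-23, 0, -6, -25]
  [-17, -5, 0, -19]
  [-10, -15, -21, 0]
D(4):
  [0, -18, -13, -3]
  [-23, 0, -6, -25]
  [-17, -5, 0, -19]
  [-10, -15, -21, 0]
Answer: A* = [[0, -18, -13, -3], [-23, 0, -6, -25], [-17, -5, 0, -19], [-10, -15, -21, 0]]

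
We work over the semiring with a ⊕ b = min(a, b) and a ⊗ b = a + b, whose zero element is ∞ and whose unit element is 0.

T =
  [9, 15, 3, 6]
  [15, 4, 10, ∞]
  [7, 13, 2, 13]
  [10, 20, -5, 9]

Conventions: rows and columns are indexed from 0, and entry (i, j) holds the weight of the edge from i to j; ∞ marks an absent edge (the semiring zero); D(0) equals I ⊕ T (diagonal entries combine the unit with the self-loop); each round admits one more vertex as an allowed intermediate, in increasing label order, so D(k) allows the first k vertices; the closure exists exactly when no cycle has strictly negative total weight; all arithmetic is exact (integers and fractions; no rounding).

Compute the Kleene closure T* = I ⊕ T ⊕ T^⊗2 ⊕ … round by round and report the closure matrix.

D(0):
  [0, 15, 3, 6]
  [15, 0, 10, ∞]
  [7, 13, 0, 13]
  [10, 20, -5, 0]
D(1):
  [0, 15, 3, 6]
  [15, 0, 10, 21]
  [7, 13, 0, 13]
  [10, 20, -5, 0]
D(2):
  [0, 15, 3, 6]
  [15, 0, 10, 21]
  [7, 13, 0, 13]
  [10, 20, -5, 0]
D(3):
  [0, 15, 3, 6]
  [15, 0, 10, 21]
  [7, 13, 0, 13]
  [2, 8, -5, 0]
D(4):
  [0, 14, 1, 6]
  [15, 0, 10, 21]
  [7, 13, 0, 13]
  [2, 8, -5, 0]
Answer: T* = [[0, 14, 1, 6], [15, 0, 10, 21], [7, 13, 0, 13], [2, 8, -5, 0]]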